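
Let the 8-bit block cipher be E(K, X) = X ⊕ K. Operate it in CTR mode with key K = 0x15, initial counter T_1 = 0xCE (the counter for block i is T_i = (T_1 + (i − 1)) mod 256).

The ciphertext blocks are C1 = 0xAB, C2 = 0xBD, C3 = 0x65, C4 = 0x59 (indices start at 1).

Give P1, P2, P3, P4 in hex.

P1 = 0x70, P2 = 0x67, P3 = 0xA0, P4 = 0x9D

CTR decryption: S_i = E(K, T_i) where T_i is the counter for block i; P_i = C_i ⊕ S_i.
P1: T = 0xCE, S = E(K, T) = 0xDB; 0xAB ⊕ 0xDB = 0x70.
P2: T = 0xCF, S = E(K, T) = 0xDA; 0xBD ⊕ 0xDA = 0x67.
P3: T = 0xD0, S = E(K, T) = 0xC5; 0x65 ⊕ 0xC5 = 0xA0.
P4: T = 0xD1, S = E(K, T) = 0xC4; 0x59 ⊕ 0xC4 = 0x9D.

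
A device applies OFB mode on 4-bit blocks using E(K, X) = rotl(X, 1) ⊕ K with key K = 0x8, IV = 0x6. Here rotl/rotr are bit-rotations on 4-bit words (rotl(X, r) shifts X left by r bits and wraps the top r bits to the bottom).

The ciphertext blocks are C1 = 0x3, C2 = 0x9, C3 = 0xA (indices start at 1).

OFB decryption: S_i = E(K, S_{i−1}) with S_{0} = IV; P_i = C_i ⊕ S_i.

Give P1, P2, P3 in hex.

P1: S = E(K, 0x6) = 0x4; 0x3 ⊕ 0x4 = 0x7.
P2: S = E(K, 0x4) = 0x0; 0x9 ⊕ 0x0 = 0x9.
P3: S = E(K, 0x0) = 0x8; 0xA ⊕ 0x8 = 0x2.

P1 = 0x7, P2 = 0x9, P3 = 0x2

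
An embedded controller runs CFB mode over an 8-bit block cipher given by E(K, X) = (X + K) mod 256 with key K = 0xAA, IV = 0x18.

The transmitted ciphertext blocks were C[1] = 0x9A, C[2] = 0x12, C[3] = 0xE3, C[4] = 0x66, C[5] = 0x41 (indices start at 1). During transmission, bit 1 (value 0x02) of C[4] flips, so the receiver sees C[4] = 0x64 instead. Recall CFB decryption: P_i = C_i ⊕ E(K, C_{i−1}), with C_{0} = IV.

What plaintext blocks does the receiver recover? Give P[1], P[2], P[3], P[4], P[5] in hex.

P[1] = 0x58, P[2] = 0x56, P[3] = 0x5F, P[4] = 0xE9, P[5] = 0x4F

Only C[4] changed, to 0x64. In CFB, a change in C_i flips the same bit in P_i and garbles P_{i+1}. Decrypting the received ciphertext:
P[1]: E(K, 0x18) = 0xC2; 0x9A ⊕ 0xC2 = 0x58.
P[2]: E(K, 0x9A) = 0x44; 0x12 ⊕ 0x44 = 0x56.
P[3]: E(K, 0x12) = 0xBC; 0xE3 ⊕ 0xBC = 0x5F.
P[4]: E(K, 0xE3) = 0x8D; 0x64 ⊕ 0x8D = 0xE9.
P[5]: E(K, 0x64) = 0x0E; 0x41 ⊕ 0x0E = 0x4F.
Blocks that differ from the original plaintext: P[4], P[5].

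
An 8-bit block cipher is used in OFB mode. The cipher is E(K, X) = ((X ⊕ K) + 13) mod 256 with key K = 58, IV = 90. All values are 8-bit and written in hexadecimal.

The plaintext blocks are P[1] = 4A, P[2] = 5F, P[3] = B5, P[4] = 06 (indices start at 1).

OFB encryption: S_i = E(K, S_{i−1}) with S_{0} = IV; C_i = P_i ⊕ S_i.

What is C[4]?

C[4] = CA

C[1]: S = E(K, 90) = DB; 4A ⊕ DB = 91.
C[2]: S = E(K, DB) = 96; 5F ⊕ 96 = C9.
C[3]: S = E(K, 96) = E1; B5 ⊕ E1 = 54.
C[4]: S = E(K, E1) = CC; 06 ⊕ CC = CA.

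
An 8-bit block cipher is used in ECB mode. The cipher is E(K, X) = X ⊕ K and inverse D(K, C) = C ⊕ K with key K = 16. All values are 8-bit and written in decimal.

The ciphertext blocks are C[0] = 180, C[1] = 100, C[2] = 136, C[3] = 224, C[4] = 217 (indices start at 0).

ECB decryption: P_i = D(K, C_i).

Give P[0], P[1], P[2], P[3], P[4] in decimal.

P[0] = 164, P[1] = 116, P[2] = 152, P[3] = 240, P[4] = 201

P[0]: D(K, 180) = 164.
P[1]: D(K, 100) = 116.
P[2]: D(K, 136) = 152.
P[3]: D(K, 224) = 240.
P[4]: D(K, 217) = 201.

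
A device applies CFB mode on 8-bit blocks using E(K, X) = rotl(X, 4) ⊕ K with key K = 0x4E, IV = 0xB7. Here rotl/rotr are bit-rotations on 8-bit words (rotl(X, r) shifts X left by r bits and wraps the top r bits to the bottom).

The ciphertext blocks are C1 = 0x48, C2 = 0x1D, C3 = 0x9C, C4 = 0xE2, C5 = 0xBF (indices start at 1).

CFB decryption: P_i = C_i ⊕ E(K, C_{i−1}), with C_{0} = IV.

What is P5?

P5 = 0xDF

P5: E(K, 0xE2) = 0x60; 0xBF ⊕ 0x60 = 0xDF.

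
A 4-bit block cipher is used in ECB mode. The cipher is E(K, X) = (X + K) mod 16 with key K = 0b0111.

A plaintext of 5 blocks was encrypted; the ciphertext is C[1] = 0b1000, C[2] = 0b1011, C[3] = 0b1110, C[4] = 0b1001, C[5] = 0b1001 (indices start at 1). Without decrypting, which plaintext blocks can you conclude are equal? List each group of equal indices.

P[4] = P[5]

ECB encrypts each block independently with the same key, so equal ciphertext blocks imply equal plaintext blocks.
C[4] = C[5] = 0b1001, so P[4] = P[5].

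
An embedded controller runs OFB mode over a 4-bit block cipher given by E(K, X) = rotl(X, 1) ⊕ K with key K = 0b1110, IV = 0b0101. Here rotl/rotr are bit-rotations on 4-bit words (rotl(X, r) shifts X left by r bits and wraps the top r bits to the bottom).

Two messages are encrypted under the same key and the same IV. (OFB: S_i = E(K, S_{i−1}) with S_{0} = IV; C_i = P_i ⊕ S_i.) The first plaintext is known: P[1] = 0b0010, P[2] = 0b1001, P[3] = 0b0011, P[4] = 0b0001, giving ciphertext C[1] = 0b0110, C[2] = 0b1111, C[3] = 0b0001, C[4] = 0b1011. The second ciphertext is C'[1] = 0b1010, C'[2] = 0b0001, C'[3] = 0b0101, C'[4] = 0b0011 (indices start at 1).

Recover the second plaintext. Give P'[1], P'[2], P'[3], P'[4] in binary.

P'[1] = 0b1110, P'[2] = 0b0111, P'[3] = 0b0111, P'[4] = 0b1001

In OFB with a reused IV, both messages share the same keystream S_i, so C_i ⊕ C'_i = P_i ⊕ P'_i and thus P'_i = P_i ⊕ C_i ⊕ C'_i.
P'[1]: 0b0010 ⊕ 0b0110 ⊕ 0b1010 = 0b1110.
P'[2]: 0b1001 ⊕ 0b1111 ⊕ 0b0001 = 0b0111.
P'[3]: 0b0011 ⊕ 0b0001 ⊕ 0b0101 = 0b0111.
P'[4]: 0b0001 ⊕ 0b1011 ⊕ 0b0011 = 0b1001.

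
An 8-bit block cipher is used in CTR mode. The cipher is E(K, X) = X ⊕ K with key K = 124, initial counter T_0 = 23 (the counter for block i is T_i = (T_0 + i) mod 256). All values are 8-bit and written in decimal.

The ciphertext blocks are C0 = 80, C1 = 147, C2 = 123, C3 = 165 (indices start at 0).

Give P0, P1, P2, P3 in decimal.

P0 = 59, P1 = 247, P2 = 30, P3 = 195

CTR decryption: S_i = E(K, T_i) where T_i is the counter for block i; P_i = C_i ⊕ S_i.
P0: T = 23, S = E(K, T) = 107; 80 ⊕ 107 = 59.
P1: T = 24, S = E(K, T) = 100; 147 ⊕ 100 = 247.
P2: T = 25, S = E(K, T) = 101; 123 ⊕ 101 = 30.
P3: T = 26, S = E(K, T) = 102; 165 ⊕ 102 = 195.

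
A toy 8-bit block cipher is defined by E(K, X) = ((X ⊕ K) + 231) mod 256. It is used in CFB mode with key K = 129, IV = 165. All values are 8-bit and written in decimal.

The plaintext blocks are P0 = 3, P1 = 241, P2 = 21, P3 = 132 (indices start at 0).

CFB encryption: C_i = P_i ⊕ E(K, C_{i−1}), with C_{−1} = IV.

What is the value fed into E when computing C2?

C0: E(K, 165) = 11; 3 ⊕ 11 = 8.
C1: E(K, 8) = 112; 241 ⊕ 112 = 129.
C2: E(K, 129) = 231; 21 ⊕ 231 = 242.
So the input to E for block 2 is 129.

129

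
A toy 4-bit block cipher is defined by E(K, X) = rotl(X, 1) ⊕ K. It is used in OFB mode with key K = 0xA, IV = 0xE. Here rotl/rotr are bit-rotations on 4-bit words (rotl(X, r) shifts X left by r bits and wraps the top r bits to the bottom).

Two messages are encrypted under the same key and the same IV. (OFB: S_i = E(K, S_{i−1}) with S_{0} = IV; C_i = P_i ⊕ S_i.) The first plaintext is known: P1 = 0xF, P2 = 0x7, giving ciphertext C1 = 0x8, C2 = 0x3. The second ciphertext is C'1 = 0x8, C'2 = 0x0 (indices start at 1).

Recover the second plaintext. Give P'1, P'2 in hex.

P'1 = 0xF, P'2 = 0x4

In OFB with a reused IV, both messages share the same keystream S_i, so C_i ⊕ C'_i = P_i ⊕ P'_i and thus P'_i = P_i ⊕ C_i ⊕ C'_i.
P'1: 0xF ⊕ 0x8 ⊕ 0x8 = 0xF.
P'2: 0x7 ⊕ 0x3 ⊕ 0x0 = 0x4.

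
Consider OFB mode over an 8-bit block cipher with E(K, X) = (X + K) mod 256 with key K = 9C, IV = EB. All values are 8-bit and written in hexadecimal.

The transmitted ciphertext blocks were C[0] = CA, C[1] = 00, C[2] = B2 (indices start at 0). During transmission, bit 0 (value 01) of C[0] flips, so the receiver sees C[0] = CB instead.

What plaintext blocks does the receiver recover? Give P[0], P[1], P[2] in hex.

P[0] = 4C, P[1] = 23, P[2] = 0D

OFB decryption: S_i = E(K, S_{i−1}) with S_{−1} = IV; P_i = C_i ⊕ S_i.
Only C[0] changed, to CB. In OFB, a change in C_i flips the same bit in P_i only; the keystream is unaffected. Decrypting the received ciphertext:
P[0]: S = E(K, EB) = 87; CB ⊕ 87 = 4C.
P[1]: S = E(K, 87) = 23; 00 ⊕ 23 = 23.
P[2]: S = E(K, 23) = BF; B2 ⊕ BF = 0D.
Blocks that differ from the original plaintext: P[0].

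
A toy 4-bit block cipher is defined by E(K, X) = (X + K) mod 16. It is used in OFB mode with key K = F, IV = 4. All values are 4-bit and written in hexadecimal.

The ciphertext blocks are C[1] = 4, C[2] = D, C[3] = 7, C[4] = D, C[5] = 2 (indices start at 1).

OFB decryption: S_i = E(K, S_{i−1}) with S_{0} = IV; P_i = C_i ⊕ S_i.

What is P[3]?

P[3] = 6

P[1]: S = E(K, 4) = 3; 4 ⊕ 3 = 7.
P[2]: S = E(K, 3) = 2; D ⊕ 2 = F.
P[3]: S = E(K, 2) = 1; 7 ⊕ 1 = 6.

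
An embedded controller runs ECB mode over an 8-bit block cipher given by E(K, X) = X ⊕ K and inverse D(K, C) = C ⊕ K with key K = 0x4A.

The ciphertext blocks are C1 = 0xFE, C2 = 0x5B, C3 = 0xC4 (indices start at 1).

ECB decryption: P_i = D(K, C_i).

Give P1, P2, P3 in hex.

P1 = 0xB4, P2 = 0x11, P3 = 0x8E

P1: D(K, 0xFE) = 0xB4.
P2: D(K, 0x5B) = 0x11.
P3: D(K, 0xC4) = 0x8E.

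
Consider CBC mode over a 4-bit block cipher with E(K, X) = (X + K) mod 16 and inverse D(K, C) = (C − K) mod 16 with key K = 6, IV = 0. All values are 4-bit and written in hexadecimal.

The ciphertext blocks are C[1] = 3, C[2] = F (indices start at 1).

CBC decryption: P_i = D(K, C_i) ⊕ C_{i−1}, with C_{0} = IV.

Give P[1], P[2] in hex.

P[1]: D(K, 3) = D; D ⊕ 0 = D.
P[2]: D(K, F) = 9; 9 ⊕ 3 = A.

P[1] = D, P[2] = A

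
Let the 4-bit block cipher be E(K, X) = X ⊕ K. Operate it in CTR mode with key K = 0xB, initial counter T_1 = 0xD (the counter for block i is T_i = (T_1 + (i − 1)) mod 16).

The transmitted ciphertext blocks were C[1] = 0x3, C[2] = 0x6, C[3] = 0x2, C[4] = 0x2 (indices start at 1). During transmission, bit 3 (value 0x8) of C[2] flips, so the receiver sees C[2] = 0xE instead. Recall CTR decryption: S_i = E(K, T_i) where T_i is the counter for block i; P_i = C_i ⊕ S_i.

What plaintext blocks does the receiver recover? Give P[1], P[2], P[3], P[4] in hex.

Only C[2] changed, to 0xE. In CTR, a change in C_i flips the same bit in P_i only; the keystream is unaffected. Decrypting the received ciphertext:
P[1]: T = 0xD, S = E(K, T) = 0x6; 0x3 ⊕ 0x6 = 0x5.
P[2]: T = 0xE, S = E(K, T) = 0x5; 0xE ⊕ 0x5 = 0xB.
P[3]: T = 0xF, S = E(K, T) = 0x4; 0x2 ⊕ 0x4 = 0x6.
P[4]: T = 0x0, S = E(K, T) = 0xB; 0x2 ⊕ 0xB = 0x9.
Blocks that differ from the original plaintext: P[2].

P[1] = 0x5, P[2] = 0xB, P[3] = 0x6, P[4] = 0x9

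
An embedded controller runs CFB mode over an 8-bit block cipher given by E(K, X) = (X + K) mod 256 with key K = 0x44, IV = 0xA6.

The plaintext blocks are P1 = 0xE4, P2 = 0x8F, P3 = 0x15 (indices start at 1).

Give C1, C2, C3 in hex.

CFB encryption: C_i = P_i ⊕ E(K, C_{i−1}), with C_{0} = IV.
C1: E(K, 0xA6) = 0xEA; 0xE4 ⊕ 0xEA = 0x0E.
C2: E(K, 0x0E) = 0x52; 0x8F ⊕ 0x52 = 0xDD.
C3: E(K, 0xDD) = 0x21; 0x15 ⊕ 0x21 = 0x34.

C1 = 0x0E, C2 = 0xDD, C3 = 0x34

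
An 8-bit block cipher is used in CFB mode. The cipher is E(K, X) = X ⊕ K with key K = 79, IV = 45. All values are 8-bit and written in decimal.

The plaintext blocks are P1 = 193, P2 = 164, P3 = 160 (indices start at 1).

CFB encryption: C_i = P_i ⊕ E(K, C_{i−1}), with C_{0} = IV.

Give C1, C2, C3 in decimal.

C1 = 163, C2 = 72, C3 = 167

C1: E(K, 45) = 98; 193 ⊕ 98 = 163.
C2: E(K, 163) = 236; 164 ⊕ 236 = 72.
C3: E(K, 72) = 7; 160 ⊕ 7 = 167.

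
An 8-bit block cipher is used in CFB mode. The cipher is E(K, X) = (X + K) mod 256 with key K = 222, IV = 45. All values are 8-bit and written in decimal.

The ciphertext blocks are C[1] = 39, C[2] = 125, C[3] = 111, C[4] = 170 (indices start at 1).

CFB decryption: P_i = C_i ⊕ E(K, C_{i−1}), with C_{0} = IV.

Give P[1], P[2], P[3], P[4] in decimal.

P[1]: E(K, 45) = 11; 39 ⊕ 11 = 44.
P[2]: E(K, 39) = 5; 125 ⊕ 5 = 120.
P[3]: E(K, 125) = 91; 111 ⊕ 91 = 52.
P[4]: E(K, 111) = 77; 170 ⊕ 77 = 231.

P[1] = 44, P[2] = 120, P[3] = 52, P[4] = 231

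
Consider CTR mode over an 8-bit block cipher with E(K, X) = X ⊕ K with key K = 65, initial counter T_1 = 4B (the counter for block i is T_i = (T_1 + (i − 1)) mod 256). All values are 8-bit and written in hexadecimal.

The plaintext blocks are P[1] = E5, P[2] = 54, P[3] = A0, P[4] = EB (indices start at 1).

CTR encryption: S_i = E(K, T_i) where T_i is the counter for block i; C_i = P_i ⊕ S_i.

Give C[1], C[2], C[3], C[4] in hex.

C[1]: T = 4B, S = E(K, T) = 2E; E5 ⊕ 2E = CB.
C[2]: T = 4C, S = E(K, T) = 29; 54 ⊕ 29 = 7D.
C[3]: T = 4D, S = E(K, T) = 28; A0 ⊕ 28 = 88.
C[4]: T = 4E, S = E(K, T) = 2B; EB ⊕ 2B = C0.

C[1] = CB, C[2] = 7D, C[3] = 88, C[4] = C0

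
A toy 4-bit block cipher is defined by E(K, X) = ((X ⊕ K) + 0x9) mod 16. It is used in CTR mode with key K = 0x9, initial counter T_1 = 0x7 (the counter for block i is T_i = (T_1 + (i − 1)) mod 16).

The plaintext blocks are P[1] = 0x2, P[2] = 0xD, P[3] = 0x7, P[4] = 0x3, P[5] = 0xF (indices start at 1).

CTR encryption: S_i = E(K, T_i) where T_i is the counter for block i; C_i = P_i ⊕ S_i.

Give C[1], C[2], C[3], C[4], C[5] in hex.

C[1]: T = 0x7, S = E(K, T) = 0x7; 0x2 ⊕ 0x7 = 0x5.
C[2]: T = 0x8, S = E(K, T) = 0xA; 0xD ⊕ 0xA = 0x7.
C[3]: T = 0x9, S = E(K, T) = 0x9; 0x7 ⊕ 0x9 = 0xE.
C[4]: T = 0xA, S = E(K, T) = 0xC; 0x3 ⊕ 0xC = 0xF.
C[5]: T = 0xB, S = E(K, T) = 0xB; 0xF ⊕ 0xB = 0x4.

C[1] = 0x5, C[2] = 0x7, C[3] = 0xE, C[4] = 0xF, C[5] = 0x4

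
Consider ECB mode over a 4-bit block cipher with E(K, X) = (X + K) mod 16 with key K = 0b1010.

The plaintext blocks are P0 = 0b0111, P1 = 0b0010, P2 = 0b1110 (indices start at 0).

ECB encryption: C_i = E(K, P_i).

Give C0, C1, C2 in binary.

C0 = 0b0001, C1 = 0b1100, C2 = 0b1000

C0: E(K, 0b0111) = 0b0001.
C1: E(K, 0b0010) = 0b1100.
C2: E(K, 0b1110) = 0b1000.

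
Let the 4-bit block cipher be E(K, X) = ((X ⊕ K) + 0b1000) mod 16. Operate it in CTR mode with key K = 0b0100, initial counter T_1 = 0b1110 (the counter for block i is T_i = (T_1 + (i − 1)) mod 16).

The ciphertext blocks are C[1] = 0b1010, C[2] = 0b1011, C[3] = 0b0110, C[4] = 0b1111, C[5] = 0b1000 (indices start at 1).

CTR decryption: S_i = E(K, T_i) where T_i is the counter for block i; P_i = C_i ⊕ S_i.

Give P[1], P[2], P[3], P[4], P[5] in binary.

P[1] = 0b1000, P[2] = 0b1000, P[3] = 0b1010, P[4] = 0b0010, P[5] = 0b0110

P[1]: T = 0b1110, S = E(K, T) = 0b0010; 0b1010 ⊕ 0b0010 = 0b1000.
P[2]: T = 0b1111, S = E(K, T) = 0b0011; 0b1011 ⊕ 0b0011 = 0b1000.
P[3]: T = 0b0000, S = E(K, T) = 0b1100; 0b0110 ⊕ 0b1100 = 0b1010.
P[4]: T = 0b0001, S = E(K, T) = 0b1101; 0b1111 ⊕ 0b1101 = 0b0010.
P[5]: T = 0b0010, S = E(K, T) = 0b1110; 0b1000 ⊕ 0b1110 = 0b0110.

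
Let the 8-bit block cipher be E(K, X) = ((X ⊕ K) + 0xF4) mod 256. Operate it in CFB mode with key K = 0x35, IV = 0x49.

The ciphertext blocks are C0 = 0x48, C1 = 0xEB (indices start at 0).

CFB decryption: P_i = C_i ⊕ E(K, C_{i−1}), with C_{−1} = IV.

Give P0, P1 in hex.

P0: E(K, 0x49) = 0x70; 0x48 ⊕ 0x70 = 0x38.
P1: E(K, 0x48) = 0x71; 0xEB ⊕ 0x71 = 0x9A.

P0 = 0x38, P1 = 0x9A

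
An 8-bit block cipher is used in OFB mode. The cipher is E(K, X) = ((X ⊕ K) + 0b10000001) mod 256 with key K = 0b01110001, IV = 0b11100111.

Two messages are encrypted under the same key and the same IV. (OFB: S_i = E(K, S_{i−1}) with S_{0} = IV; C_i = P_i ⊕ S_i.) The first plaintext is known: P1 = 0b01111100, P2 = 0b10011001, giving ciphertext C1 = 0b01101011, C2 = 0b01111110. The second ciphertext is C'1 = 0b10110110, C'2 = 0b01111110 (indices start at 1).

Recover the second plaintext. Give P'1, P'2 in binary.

P'1 = 0b10100001, P'2 = 0b10011001

In OFB with a reused IV, both messages share the same keystream S_i, so C_i ⊕ C'_i = P_i ⊕ P'_i and thus P'_i = P_i ⊕ C_i ⊕ C'_i.
P'1: 0b01111100 ⊕ 0b01101011 ⊕ 0b10110110 = 0b10100001.
P'2: 0b10011001 ⊕ 0b01111110 ⊕ 0b01111110 = 0b10011001.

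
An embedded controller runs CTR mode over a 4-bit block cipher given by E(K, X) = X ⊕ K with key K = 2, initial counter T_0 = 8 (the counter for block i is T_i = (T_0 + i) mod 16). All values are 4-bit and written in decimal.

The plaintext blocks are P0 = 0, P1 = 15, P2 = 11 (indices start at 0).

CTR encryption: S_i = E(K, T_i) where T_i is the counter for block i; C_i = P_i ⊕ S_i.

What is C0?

C0 = 10

C0: T = 8, S = E(K, T) = 10; 0 ⊕ 10 = 10.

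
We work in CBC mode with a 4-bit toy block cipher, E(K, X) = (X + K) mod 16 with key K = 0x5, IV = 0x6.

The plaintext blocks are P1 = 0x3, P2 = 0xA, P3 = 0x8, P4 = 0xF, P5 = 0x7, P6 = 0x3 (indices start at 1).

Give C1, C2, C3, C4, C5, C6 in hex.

CBC encryption: C_i = E(K, P_i ⊕ C_{i−1}), with C_{0} = IV.
C1: P1 ⊕ 0x6 = 0x5; E(K, 0x5) = 0xA.
C2: P2 ⊕ 0xA = 0x0; E(K, 0x0) = 0x5.
C3: P3 ⊕ 0x5 = 0xD; E(K, 0xD) = 0x2.
C4: P4 ⊕ 0x2 = 0xD; E(K, 0xD) = 0x2.
C5: P5 ⊕ 0x2 = 0x5; E(K, 0x5) = 0xA.
C6: P6 ⊕ 0xA = 0x9; E(K, 0x9) = 0xE.

C1 = 0xA, C2 = 0x5, C3 = 0x2, C4 = 0x2, C5 = 0xA, C6 = 0xE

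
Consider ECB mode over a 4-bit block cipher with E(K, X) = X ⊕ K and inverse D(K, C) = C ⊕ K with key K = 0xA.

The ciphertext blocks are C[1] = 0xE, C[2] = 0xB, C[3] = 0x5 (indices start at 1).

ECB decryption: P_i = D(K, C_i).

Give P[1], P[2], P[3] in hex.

P[1]: D(K, 0xE) = 0x4.
P[2]: D(K, 0xB) = 0x1.
P[3]: D(K, 0x5) = 0xF.

P[1] = 0x4, P[2] = 0x1, P[3] = 0xF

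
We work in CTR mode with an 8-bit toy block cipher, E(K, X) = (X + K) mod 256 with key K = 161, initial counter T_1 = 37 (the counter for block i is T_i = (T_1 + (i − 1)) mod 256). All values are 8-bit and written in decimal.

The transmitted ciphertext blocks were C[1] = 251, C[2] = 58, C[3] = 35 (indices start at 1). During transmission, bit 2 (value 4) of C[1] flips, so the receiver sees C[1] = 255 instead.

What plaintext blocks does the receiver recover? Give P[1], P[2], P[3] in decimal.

P[1] = 57, P[2] = 253, P[3] = 235

CTR decryption: S_i = E(K, T_i) where T_i is the counter for block i; P_i = C_i ⊕ S_i.
Only C[1] changed, to 255. In CTR, a change in C_i flips the same bit in P_i only; the keystream is unaffected. Decrypting the received ciphertext:
P[1]: T = 37, S = E(K, T) = 198; 255 ⊕ 198 = 57.
P[2]: T = 38, S = E(K, T) = 199; 58 ⊕ 199 = 253.
P[3]: T = 39, S = E(K, T) = 200; 35 ⊕ 200 = 235.
Blocks that differ from the original plaintext: P[1].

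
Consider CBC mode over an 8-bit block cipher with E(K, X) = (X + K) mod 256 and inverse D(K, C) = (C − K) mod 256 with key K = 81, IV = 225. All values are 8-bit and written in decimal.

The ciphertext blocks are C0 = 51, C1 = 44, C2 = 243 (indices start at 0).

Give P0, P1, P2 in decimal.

P0 = 3, P1 = 232, P2 = 142

CBC decryption: P_i = D(K, C_i) ⊕ C_{i−1}, with C_{−1} = IV.
P0: D(K, 51) = 226; 226 ⊕ 225 = 3.
P1: D(K, 44) = 219; 219 ⊕ 51 = 232.
P2: D(K, 243) = 162; 162 ⊕ 44 = 142.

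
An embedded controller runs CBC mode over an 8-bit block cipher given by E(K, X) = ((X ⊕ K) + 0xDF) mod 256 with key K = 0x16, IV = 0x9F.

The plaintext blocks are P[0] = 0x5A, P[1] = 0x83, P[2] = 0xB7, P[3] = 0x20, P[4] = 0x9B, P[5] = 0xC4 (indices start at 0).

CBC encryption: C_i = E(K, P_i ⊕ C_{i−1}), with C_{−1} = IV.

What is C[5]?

C[5] = 0x12

C[0]: P[0] ⊕ 0x9F = 0xC5; E(K, 0xC5) = 0xB2.
C[1]: P[1] ⊕ 0xB2 = 0x31; E(K, 0x31) = 0x06.
C[2]: P[2] ⊕ 0x06 = 0xB1; E(K, 0xB1) = 0x86.
C[3]: P[3] ⊕ 0x86 = 0xA6; E(K, 0xA6) = 0x8F.
C[4]: P[4] ⊕ 0x8F = 0x14; E(K, 0x14) = 0xE1.
C[5]: P[5] ⊕ 0xE1 = 0x25; E(K, 0x25) = 0x12.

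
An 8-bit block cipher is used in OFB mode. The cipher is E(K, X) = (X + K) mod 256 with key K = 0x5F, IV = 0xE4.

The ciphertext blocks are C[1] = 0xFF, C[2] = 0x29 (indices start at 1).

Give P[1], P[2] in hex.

P[1] = 0xBC, P[2] = 0x8B

OFB decryption: S_i = E(K, S_{i−1}) with S_{0} = IV; P_i = C_i ⊕ S_i.
P[1]: S = E(K, 0xE4) = 0x43; 0xFF ⊕ 0x43 = 0xBC.
P[2]: S = E(K, 0x43) = 0xA2; 0x29 ⊕ 0xA2 = 0x8B.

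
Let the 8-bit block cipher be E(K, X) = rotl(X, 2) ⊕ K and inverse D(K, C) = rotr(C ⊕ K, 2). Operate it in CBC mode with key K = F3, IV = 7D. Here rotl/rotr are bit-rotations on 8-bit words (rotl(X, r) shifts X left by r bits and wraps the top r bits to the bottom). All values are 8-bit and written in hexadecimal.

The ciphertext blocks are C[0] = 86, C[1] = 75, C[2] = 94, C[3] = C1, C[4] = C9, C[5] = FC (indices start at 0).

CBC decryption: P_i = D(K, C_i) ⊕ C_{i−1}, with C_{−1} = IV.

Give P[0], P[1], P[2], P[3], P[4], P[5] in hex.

P[0]: D(K, 86) = 5D; 5D ⊕ 7D = 20.
P[1]: D(K, 75) = A1; A1 ⊕ 86 = 27.
P[2]: D(K, 94) = D9; D9 ⊕ 75 = AC.
P[3]: D(K, C1) = 8C; 8C ⊕ 94 = 18.
P[4]: D(K, C9) = 8E; 8E ⊕ C1 = 4F.
P[5]: D(K, FC) = C3; C3 ⊕ C9 = 0A.

P[0] = 20, P[1] = 27, P[2] = AC, P[3] = 18, P[4] = 4F, P[5] = 0A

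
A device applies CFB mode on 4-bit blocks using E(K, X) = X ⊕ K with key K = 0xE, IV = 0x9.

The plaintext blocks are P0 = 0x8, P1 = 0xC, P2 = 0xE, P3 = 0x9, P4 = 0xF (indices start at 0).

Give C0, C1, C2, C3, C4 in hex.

C0 = 0xF, C1 = 0xD, C2 = 0xD, C3 = 0xA, C4 = 0xB

CFB encryption: C_i = P_i ⊕ E(K, C_{i−1}), with C_{−1} = IV.
C0: E(K, 0x9) = 0x7; 0x8 ⊕ 0x7 = 0xF.
C1: E(K, 0xF) = 0x1; 0xC ⊕ 0x1 = 0xD.
C2: E(K, 0xD) = 0x3; 0xE ⊕ 0x3 = 0xD.
C3: E(K, 0xD) = 0x3; 0x9 ⊕ 0x3 = 0xA.
C4: E(K, 0xA) = 0x4; 0xF ⊕ 0x4 = 0xB.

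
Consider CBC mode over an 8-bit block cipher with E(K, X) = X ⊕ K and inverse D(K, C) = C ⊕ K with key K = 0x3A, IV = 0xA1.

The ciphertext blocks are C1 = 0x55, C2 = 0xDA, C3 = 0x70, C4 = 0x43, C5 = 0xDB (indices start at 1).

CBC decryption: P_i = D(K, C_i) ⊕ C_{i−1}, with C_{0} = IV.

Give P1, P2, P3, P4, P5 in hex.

P1 = 0xCE, P2 = 0xB5, P3 = 0x90, P4 = 0x09, P5 = 0xA2

P1: D(K, 0x55) = 0x6F; 0x6F ⊕ 0xA1 = 0xCE.
P2: D(K, 0xDA) = 0xE0; 0xE0 ⊕ 0x55 = 0xB5.
P3: D(K, 0x70) = 0x4A; 0x4A ⊕ 0xDA = 0x90.
P4: D(K, 0x43) = 0x79; 0x79 ⊕ 0x70 = 0x09.
P5: D(K, 0xDB) = 0xE1; 0xE1 ⊕ 0x43 = 0xA2.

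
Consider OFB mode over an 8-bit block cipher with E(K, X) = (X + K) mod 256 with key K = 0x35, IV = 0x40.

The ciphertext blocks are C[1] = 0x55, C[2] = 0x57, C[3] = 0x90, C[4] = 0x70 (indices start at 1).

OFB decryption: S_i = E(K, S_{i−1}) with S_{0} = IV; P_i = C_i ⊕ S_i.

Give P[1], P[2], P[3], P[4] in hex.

P[1] = 0x20, P[2] = 0xFD, P[3] = 0x4F, P[4] = 0x64

P[1]: S = E(K, 0x40) = 0x75; 0x55 ⊕ 0x75 = 0x20.
P[2]: S = E(K, 0x75) = 0xAA; 0x57 ⊕ 0xAA = 0xFD.
P[3]: S = E(K, 0xAA) = 0xDF; 0x90 ⊕ 0xDF = 0x4F.
P[4]: S = E(K, 0xDF) = 0x14; 0x70 ⊕ 0x14 = 0x64.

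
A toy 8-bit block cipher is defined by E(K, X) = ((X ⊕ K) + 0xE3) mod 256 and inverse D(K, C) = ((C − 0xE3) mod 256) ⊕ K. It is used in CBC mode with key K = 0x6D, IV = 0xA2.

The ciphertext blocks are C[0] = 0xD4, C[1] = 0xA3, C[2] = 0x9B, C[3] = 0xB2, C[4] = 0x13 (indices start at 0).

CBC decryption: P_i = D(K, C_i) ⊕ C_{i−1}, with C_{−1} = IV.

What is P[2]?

P[2]: D(K, 0x9B) = 0xD5; 0xD5 ⊕ 0xA3 = 0x76.

P[2] = 0x76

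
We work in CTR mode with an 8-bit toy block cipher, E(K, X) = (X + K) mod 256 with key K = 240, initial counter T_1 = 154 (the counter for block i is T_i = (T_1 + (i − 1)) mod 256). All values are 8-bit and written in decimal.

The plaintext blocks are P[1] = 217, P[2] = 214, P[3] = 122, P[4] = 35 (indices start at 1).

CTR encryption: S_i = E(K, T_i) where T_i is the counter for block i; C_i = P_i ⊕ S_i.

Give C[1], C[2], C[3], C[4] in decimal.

C[1]: T = 154, S = E(K, T) = 138; 217 ⊕ 138 = 83.
C[2]: T = 155, S = E(K, T) = 139; 214 ⊕ 139 = 93.
C[3]: T = 156, S = E(K, T) = 140; 122 ⊕ 140 = 246.
C[4]: T = 157, S = E(K, T) = 141; 35 ⊕ 141 = 174.

C[1] = 83, C[2] = 93, C[3] = 246, C[4] = 174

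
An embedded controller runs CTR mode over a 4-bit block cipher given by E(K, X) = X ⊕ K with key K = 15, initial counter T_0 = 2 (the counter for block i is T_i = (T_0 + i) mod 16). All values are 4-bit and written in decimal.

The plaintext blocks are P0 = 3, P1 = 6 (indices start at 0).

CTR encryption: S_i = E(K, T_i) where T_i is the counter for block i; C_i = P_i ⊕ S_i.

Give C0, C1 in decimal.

C0 = 14, C1 = 10

C0: T = 2, S = E(K, T) = 13; 3 ⊕ 13 = 14.
C1: T = 3, S = E(K, T) = 12; 6 ⊕ 12 = 10.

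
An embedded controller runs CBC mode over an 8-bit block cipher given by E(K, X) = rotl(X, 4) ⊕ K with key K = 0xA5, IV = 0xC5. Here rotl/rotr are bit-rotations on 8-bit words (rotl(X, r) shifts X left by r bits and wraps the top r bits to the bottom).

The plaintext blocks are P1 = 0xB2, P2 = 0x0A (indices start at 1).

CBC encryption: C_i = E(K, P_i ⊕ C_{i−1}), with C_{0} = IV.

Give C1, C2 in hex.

C1 = 0xD2, C2 = 0x28

C1: P1 ⊕ 0xC5 = 0x77; E(K, 0x77) = 0xD2.
C2: P2 ⊕ 0xD2 = 0xD8; E(K, 0xD8) = 0x28.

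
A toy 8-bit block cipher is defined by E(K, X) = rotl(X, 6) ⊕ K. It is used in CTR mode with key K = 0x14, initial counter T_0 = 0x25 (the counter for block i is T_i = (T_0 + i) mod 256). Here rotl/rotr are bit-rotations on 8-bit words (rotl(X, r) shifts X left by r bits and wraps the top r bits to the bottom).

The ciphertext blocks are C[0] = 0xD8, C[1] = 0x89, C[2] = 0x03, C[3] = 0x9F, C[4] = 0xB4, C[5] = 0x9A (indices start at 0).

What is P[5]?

P[5] = 0x04

CTR decryption: S_i = E(K, T_i) where T_i is the counter for block i; P_i = C_i ⊕ S_i.
P[5]: T = 0x2A, S = E(K, T) = 0x9E; 0x9A ⊕ 0x9E = 0x04.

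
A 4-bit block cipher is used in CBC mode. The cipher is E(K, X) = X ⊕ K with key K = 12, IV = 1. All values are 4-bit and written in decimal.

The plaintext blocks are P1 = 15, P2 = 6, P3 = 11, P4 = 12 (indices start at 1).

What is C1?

CBC encryption: C_i = E(K, P_i ⊕ C_{i−1}), with C_{0} = IV.
C1: P1 ⊕ 1 = 14; E(K, 14) = 2.

C1 = 2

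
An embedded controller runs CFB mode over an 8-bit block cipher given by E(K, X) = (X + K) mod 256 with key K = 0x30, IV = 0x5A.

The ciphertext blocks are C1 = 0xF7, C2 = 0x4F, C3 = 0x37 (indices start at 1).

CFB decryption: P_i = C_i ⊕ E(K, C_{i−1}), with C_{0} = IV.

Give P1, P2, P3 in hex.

P1 = 0x7D, P2 = 0x68, P3 = 0x48

P1: E(K, 0x5A) = 0x8A; 0xF7 ⊕ 0x8A = 0x7D.
P2: E(K, 0xF7) = 0x27; 0x4F ⊕ 0x27 = 0x68.
P3: E(K, 0x4F) = 0x7F; 0x37 ⊕ 0x7F = 0x48.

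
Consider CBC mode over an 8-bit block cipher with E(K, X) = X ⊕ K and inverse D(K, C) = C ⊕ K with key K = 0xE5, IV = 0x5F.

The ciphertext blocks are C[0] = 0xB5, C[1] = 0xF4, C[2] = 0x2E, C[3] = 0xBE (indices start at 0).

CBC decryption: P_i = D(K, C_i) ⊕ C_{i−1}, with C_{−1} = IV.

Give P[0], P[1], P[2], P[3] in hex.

P[0]: D(K, 0xB5) = 0x50; 0x50 ⊕ 0x5F = 0x0F.
P[1]: D(K, 0xF4) = 0x11; 0x11 ⊕ 0xB5 = 0xA4.
P[2]: D(K, 0x2E) = 0xCB; 0xCB ⊕ 0xF4 = 0x3F.
P[3]: D(K, 0xBE) = 0x5B; 0x5B ⊕ 0x2E = 0x75.

P[0] = 0x0F, P[1] = 0xA4, P[2] = 0x3F, P[3] = 0x75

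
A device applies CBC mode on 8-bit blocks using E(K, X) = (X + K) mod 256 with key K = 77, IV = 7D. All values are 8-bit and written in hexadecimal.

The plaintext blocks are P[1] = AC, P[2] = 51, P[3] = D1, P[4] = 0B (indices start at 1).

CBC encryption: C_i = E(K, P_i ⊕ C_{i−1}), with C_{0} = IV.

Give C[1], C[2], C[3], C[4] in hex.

C[1]: P[1] ⊕ 7D = D1; E(K, D1) = 48.
C[2]: P[2] ⊕ 48 = 19; E(K, 19) = 90.
C[3]: P[3] ⊕ 90 = 41; E(K, 41) = B8.
C[4]: P[4] ⊕ B8 = B3; E(K, B3) = 2A.

C[1] = 48, C[2] = 90, C[3] = B8, C[4] = 2A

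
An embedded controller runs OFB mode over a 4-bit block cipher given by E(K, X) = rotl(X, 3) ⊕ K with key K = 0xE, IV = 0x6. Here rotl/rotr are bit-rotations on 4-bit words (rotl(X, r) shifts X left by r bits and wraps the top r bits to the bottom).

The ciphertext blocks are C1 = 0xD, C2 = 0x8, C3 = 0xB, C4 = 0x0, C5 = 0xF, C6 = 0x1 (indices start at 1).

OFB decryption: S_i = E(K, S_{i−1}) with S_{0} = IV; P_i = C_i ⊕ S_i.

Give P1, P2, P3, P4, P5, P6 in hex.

P1 = 0x0, P2 = 0x8, P3 = 0x5, P4 = 0x9, P5 = 0xD, P6 = 0xE

P1: S = E(K, 0x6) = 0xD; 0xD ⊕ 0xD = 0x0.
P2: S = E(K, 0xD) = 0x0; 0x8 ⊕ 0x0 = 0x8.
P3: S = E(K, 0x0) = 0xE; 0xB ⊕ 0xE = 0x5.
P4: S = E(K, 0xE) = 0x9; 0x0 ⊕ 0x9 = 0x9.
P5: S = E(K, 0x9) = 0x2; 0xF ⊕ 0x2 = 0xD.
P6: S = E(K, 0x2) = 0xF; 0x1 ⊕ 0xF = 0xE.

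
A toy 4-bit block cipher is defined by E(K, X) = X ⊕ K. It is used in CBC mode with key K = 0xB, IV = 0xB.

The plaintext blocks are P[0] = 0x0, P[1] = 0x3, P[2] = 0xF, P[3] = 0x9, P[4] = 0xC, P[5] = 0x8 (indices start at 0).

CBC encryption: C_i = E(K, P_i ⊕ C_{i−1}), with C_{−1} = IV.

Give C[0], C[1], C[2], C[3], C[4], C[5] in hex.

C[0] = 0x0, C[1] = 0x8, C[2] = 0xC, C[3] = 0xE, C[4] = 0x9, C[5] = 0xA

C[0]: P[0] ⊕ 0xB = 0xB; E(K, 0xB) = 0x0.
C[1]: P[1] ⊕ 0x0 = 0x3; E(K, 0x3) = 0x8.
C[2]: P[2] ⊕ 0x8 = 0x7; E(K, 0x7) = 0xC.
C[3]: P[3] ⊕ 0xC = 0x5; E(K, 0x5) = 0xE.
C[4]: P[4] ⊕ 0xE = 0x2; E(K, 0x2) = 0x9.
C[5]: P[5] ⊕ 0x9 = 0x1; E(K, 0x1) = 0xA.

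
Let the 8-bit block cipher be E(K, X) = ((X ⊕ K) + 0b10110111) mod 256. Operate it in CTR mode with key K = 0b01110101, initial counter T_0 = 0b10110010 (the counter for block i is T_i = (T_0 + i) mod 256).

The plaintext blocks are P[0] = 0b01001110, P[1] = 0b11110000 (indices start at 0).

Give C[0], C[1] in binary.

CTR encryption: S_i = E(K, T_i) where T_i is the counter for block i; C_i = P_i ⊕ S_i.
C[0]: T = 0b10110010, S = E(K, T) = 0b01111110; 0b01001110 ⊕ 0b01111110 = 0b00110000.
C[1]: T = 0b10110011, S = E(K, T) = 0b01111101; 0b11110000 ⊕ 0b01111101 = 0b10001101.

C[0] = 0b00110000, C[1] = 0b10001101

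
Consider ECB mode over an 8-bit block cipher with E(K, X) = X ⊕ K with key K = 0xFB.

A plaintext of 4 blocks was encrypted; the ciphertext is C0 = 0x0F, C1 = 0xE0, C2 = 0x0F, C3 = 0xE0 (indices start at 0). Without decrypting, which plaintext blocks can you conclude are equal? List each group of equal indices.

ECB encrypts each block independently with the same key, so equal ciphertext blocks imply equal plaintext blocks.
C0 = C2 = 0x0F, so P0 = P2.
C1 = C3 = 0xE0, so P1 = P3.

P0 = P2; P1 = P3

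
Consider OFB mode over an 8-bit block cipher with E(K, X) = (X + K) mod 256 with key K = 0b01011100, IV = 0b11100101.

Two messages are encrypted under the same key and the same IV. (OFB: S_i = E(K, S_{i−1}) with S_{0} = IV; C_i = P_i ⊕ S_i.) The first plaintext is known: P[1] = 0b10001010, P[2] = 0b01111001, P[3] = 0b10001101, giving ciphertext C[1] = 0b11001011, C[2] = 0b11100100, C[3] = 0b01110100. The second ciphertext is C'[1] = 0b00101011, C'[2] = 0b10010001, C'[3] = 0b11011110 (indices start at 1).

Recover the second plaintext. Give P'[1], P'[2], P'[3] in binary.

P'[1] = 0b01101010, P'[2] = 0b00001100, P'[3] = 0b00100111

In OFB with a reused IV, both messages share the same keystream S_i, so C_i ⊕ C'_i = P_i ⊕ P'_i and thus P'_i = P_i ⊕ C_i ⊕ C'_i.
P'[1]: 0b10001010 ⊕ 0b11001011 ⊕ 0b00101011 = 0b01101010.
P'[2]: 0b01111001 ⊕ 0b11100100 ⊕ 0b10010001 = 0b00001100.
P'[3]: 0b10001101 ⊕ 0b01110100 ⊕ 0b11011110 = 0b00100111.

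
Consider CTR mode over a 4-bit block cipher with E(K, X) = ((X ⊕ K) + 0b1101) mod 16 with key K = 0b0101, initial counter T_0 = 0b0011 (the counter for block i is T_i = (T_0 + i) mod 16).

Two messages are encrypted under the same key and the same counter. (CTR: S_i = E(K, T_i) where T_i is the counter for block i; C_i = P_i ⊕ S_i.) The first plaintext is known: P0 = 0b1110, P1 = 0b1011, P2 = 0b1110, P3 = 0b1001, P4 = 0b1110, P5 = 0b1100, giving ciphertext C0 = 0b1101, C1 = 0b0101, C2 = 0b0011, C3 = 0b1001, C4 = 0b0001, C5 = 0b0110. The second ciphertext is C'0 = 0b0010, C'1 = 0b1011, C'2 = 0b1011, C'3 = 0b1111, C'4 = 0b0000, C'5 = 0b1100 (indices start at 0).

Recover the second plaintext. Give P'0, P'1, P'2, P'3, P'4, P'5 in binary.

In CTR with a reused counter, both messages share the same keystream S_i, so C_i ⊕ C'_i = P_i ⊕ P'_i and thus P'_i = P_i ⊕ C_i ⊕ C'_i.
P'0: 0b1110 ⊕ 0b1101 ⊕ 0b0010 = 0b0001.
P'1: 0b1011 ⊕ 0b0101 ⊕ 0b1011 = 0b0101.
P'2: 0b1110 ⊕ 0b0011 ⊕ 0b1011 = 0b0110.
P'3: 0b1001 ⊕ 0b1001 ⊕ 0b1111 = 0b1111.
P'4: 0b1110 ⊕ 0b0001 ⊕ 0b0000 = 0b1111.
P'5: 0b1100 ⊕ 0b0110 ⊕ 0b1100 = 0b0110.

P'0 = 0b0001, P'1 = 0b0101, P'2 = 0b0110, P'3 = 0b1111, P'4 = 0b1111, P'5 = 0b0110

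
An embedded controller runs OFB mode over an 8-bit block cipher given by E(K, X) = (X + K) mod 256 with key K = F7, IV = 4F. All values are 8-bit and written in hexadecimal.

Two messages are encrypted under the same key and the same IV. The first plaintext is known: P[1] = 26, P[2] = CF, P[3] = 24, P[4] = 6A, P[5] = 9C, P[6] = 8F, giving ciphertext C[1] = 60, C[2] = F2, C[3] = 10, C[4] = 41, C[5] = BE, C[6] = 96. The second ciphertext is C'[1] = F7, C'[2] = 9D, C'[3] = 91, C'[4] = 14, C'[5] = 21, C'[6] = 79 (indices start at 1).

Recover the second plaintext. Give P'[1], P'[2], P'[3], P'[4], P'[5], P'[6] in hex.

In OFB with a reused IV, both messages share the same keystream S_i, so C_i ⊕ C'_i = P_i ⊕ P'_i and thus P'_i = P_i ⊕ C_i ⊕ C'_i.
P'[1]: 26 ⊕ 60 ⊕ F7 = B1.
P'[2]: CF ⊕ F2 ⊕ 9D = A0.
P'[3]: 24 ⊕ 10 ⊕ 91 = A5.
P'[4]: 6A ⊕ 41 ⊕ 14 = 3F.
P'[5]: 9C ⊕ BE ⊕ 21 = 03.
P'[6]: 8F ⊕ 96 ⊕ 79 = 60.

P'[1] = B1, P'[2] = A0, P'[3] = A5, P'[4] = 3F, P'[5] = 03, P'[6] = 60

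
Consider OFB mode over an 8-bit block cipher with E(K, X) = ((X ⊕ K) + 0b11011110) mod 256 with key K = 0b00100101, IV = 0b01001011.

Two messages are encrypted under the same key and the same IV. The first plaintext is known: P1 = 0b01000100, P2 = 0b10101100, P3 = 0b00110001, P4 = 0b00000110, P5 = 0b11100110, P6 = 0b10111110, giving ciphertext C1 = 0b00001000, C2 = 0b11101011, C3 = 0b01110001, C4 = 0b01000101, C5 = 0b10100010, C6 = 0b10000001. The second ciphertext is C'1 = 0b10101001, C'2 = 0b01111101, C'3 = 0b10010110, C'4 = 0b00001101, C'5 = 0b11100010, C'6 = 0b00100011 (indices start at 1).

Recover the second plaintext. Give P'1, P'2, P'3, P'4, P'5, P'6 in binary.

P'1 = 0b11100101, P'2 = 0b00111010, P'3 = 0b11010110, P'4 = 0b01001110, P'5 = 0b10100110, P'6 = 0b00011100

In OFB with a reused IV, both messages share the same keystream S_i, so C_i ⊕ C'_i = P_i ⊕ P'_i and thus P'_i = P_i ⊕ C_i ⊕ C'_i.
P'1: 0b01000100 ⊕ 0b00001000 ⊕ 0b10101001 = 0b11100101.
P'2: 0b10101100 ⊕ 0b11101011 ⊕ 0b01111101 = 0b00111010.
P'3: 0b00110001 ⊕ 0b01110001 ⊕ 0b10010110 = 0b11010110.
P'4: 0b00000110 ⊕ 0b01000101 ⊕ 0b00001101 = 0b01001110.
P'5: 0b11100110 ⊕ 0b10100010 ⊕ 0b11100010 = 0b10100110.
P'6: 0b10111110 ⊕ 0b10000001 ⊕ 0b00100011 = 0b00011100.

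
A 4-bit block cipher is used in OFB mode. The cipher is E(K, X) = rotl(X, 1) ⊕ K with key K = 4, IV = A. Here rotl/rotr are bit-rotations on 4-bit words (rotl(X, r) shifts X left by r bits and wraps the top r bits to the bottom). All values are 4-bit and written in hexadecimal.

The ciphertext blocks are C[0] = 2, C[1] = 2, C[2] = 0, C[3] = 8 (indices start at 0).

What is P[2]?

P[2] = 8

OFB decryption: S_i = E(K, S_{i−1}) with S_{−1} = IV; P_i = C_i ⊕ S_i.
P[0]: S = E(K, A) = 1; 2 ⊕ 1 = 3.
P[1]: S = E(K, 1) = 6; 2 ⊕ 6 = 4.
P[2]: S = E(K, 6) = 8; 0 ⊕ 8 = 8.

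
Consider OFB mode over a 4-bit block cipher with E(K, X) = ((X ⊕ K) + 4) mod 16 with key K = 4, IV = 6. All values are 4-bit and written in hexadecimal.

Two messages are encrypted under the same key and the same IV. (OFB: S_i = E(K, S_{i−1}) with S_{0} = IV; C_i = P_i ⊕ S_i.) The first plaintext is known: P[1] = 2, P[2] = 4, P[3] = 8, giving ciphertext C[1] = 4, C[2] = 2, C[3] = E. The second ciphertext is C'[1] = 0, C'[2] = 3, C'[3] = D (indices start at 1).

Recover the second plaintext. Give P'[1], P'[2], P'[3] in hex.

P'[1] = 6, P'[2] = 5, P'[3] = B

In OFB with a reused IV, both messages share the same keystream S_i, so C_i ⊕ C'_i = P_i ⊕ P'_i and thus P'_i = P_i ⊕ C_i ⊕ C'_i.
P'[1]: 2 ⊕ 4 ⊕ 0 = 6.
P'[2]: 4 ⊕ 2 ⊕ 3 = 5.
P'[3]: 8 ⊕ E ⊕ D = B.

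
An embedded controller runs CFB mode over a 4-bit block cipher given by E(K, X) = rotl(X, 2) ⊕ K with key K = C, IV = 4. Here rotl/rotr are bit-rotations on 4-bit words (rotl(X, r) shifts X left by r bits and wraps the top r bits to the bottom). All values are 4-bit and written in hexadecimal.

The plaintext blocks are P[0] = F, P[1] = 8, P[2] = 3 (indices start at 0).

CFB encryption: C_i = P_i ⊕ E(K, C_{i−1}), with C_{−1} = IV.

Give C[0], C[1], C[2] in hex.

C[0]: E(K, 4) = D; F ⊕ D = 2.
C[1]: E(K, 2) = 4; 8 ⊕ 4 = C.
C[2]: E(K, C) = F; 3 ⊕ F = C.

C[0] = 2, C[1] = C, C[2] = C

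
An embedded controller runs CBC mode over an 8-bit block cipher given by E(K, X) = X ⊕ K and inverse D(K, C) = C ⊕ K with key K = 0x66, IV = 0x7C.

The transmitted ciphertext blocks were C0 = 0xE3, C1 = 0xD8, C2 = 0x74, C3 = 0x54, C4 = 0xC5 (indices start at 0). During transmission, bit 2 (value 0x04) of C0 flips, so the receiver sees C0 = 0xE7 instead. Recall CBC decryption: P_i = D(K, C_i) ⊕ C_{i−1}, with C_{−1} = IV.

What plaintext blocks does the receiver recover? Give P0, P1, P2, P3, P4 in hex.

P0 = 0xFD, P1 = 0x59, P2 = 0xCA, P3 = 0x46, P4 = 0xF7

Only C0 changed, to 0xE7. In CBC, a change in C_i garbles P_i and flips the same bit in P_{i+1}. Decrypting the received ciphertext:
P0: D(K, 0xE7) = 0x81; 0x81 ⊕ 0x7C = 0xFD.
P1: D(K, 0xD8) = 0xBE; 0xBE ⊕ 0xE7 = 0x59.
P2: D(K, 0x74) = 0x12; 0x12 ⊕ 0xD8 = 0xCA.
P3: D(K, 0x54) = 0x32; 0x32 ⊕ 0x74 = 0x46.
P4: D(K, 0xC5) = 0xA3; 0xA3 ⊕ 0x54 = 0xF7.
Blocks that differ from the original plaintext: P0, P1.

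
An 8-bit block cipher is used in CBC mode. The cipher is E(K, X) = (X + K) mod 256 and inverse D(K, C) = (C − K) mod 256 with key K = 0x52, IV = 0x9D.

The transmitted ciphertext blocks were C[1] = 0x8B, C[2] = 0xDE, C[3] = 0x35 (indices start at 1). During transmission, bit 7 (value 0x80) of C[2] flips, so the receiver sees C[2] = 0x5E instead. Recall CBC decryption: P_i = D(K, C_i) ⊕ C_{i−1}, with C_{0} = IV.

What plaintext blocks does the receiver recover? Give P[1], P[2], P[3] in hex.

P[1] = 0xA4, P[2] = 0x87, P[3] = 0xBD

Only C[2] changed, to 0x5E. In CBC, a change in C_i garbles P_i and flips the same bit in P_{i+1}. Decrypting the received ciphertext:
P[1]: D(K, 0x8B) = 0x39; 0x39 ⊕ 0x9D = 0xA4.
P[2]: D(K, 0x5E) = 0x0C; 0x0C ⊕ 0x8B = 0x87.
P[3]: D(K, 0x35) = 0xE3; 0xE3 ⊕ 0x5E = 0xBD.
Blocks that differ from the original plaintext: P[2], P[3].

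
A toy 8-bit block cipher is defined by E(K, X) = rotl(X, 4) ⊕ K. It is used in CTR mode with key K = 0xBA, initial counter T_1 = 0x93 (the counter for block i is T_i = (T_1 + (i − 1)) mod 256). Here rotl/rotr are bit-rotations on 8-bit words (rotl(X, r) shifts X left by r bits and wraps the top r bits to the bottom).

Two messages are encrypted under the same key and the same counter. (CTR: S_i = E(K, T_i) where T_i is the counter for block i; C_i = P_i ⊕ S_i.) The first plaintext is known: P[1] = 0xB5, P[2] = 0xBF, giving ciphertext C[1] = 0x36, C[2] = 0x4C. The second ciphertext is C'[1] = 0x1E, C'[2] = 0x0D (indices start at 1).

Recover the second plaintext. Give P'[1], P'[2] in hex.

P'[1] = 0x9D, P'[2] = 0xFE

In CTR with a reused counter, both messages share the same keystream S_i, so C_i ⊕ C'_i = P_i ⊕ P'_i and thus P'_i = P_i ⊕ C_i ⊕ C'_i.
P'[1]: 0xB5 ⊕ 0x36 ⊕ 0x1E = 0x9D.
P'[2]: 0xBF ⊕ 0x4C ⊕ 0x0D = 0xFE.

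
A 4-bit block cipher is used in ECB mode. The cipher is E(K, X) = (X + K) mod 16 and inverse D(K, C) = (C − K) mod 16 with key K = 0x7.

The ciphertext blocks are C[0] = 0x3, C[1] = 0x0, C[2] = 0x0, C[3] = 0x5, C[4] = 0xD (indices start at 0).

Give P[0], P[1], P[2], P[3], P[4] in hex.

P[0] = 0xC, P[1] = 0x9, P[2] = 0x9, P[3] = 0xE, P[4] = 0x6

ECB decryption: P_i = D(K, C_i).
P[0]: D(K, 0x3) = 0xC.
P[1]: D(K, 0x0) = 0x9.
P[2]: D(K, 0x0) = 0x9.
P[3]: D(K, 0x5) = 0xE.
P[4]: D(K, 0xD) = 0x6.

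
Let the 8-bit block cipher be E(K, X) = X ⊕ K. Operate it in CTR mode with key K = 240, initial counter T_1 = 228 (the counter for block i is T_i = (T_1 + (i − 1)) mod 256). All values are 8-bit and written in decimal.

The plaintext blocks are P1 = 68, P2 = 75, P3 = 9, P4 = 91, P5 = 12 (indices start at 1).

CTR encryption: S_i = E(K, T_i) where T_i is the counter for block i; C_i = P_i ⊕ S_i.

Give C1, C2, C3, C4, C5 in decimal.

C1 = 80, C2 = 94, C3 = 31, C4 = 76, C5 = 20

C1: T = 228, S = E(K, T) = 20; 68 ⊕ 20 = 80.
C2: T = 229, S = E(K, T) = 21; 75 ⊕ 21 = 94.
C3: T = 230, S = E(K, T) = 22; 9 ⊕ 22 = 31.
C4: T = 231, S = E(K, T) = 23; 91 ⊕ 23 = 76.
C5: T = 232, S = E(K, T) = 24; 12 ⊕ 24 = 20.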